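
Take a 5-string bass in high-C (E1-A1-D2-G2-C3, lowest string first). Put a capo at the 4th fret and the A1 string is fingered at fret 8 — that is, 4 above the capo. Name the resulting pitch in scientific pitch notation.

The capo raises the open A1 by 4 semitones to C#2; fretting 4 more gives A1 + 4 + 4 = A1 + 8 semitones = F2.

F2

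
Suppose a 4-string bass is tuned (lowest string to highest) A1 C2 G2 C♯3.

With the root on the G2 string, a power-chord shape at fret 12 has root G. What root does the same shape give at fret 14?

Moving from fret 12 to fret 14 shifts the root by 2 semitones.
G up 2 semitones is A.

A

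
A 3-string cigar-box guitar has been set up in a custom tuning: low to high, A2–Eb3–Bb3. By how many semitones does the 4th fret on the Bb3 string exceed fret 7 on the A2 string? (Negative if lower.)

10 semitones

Bb3 at fret 4 → D4 (MIDI 62); A2 at fret 7 → E3 (MIDI 52).
62 − 52 = 10, so the two pitches are 10 semitones apart.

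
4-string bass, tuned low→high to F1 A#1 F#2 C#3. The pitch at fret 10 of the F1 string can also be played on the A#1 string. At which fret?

5

Fret 10 on F1 is MIDI 29 + 10 = 39 (D#2). On the A#1 string (open MIDI 34), that pitch is 39 − 34 = fret 5.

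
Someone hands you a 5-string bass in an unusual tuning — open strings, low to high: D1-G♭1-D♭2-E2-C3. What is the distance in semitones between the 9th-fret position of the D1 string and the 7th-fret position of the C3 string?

20 semitones

D1 at fret 9 → B1 (MIDI 35); C3 at fret 7 → G3 (MIDI 55).
35 − 55 = -20, so the two pitches are 20 semitones apart, with G3 the higher.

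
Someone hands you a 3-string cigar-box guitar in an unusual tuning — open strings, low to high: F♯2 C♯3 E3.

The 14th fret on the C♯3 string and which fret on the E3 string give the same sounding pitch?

C♯3 at fret 14 is C♯3 + 14 semitones = D♯4.
The open E3 string is 3 semitones above the open C♯3, so the same pitch on the E3 string lies at fret 14 − 3 = 11.

11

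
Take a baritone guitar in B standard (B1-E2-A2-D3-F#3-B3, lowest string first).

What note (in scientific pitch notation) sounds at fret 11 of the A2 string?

G#3

A2 is MIDI 45. Adding 11 gives 56, which is G#3.
(Equivalently spelled Ab3.)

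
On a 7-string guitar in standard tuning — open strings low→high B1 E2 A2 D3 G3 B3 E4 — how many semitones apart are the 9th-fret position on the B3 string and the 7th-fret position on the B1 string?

26 semitones

B3 at fret 9 → G♯4 (MIDI 68); B1 at fret 7 → F♯2 (MIDI 42).
68 − 42 = 26, so the two pitches are 26 semitones apart, with G♯4 the higher.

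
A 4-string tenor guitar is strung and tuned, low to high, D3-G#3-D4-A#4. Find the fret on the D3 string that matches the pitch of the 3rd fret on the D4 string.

15

D4 at fret 3 is D4 + 3 semitones = F4.
The open D3 string is 12 semitones below the open D4, so the same pitch on the D3 string lies at fret 3 + 12 = 15.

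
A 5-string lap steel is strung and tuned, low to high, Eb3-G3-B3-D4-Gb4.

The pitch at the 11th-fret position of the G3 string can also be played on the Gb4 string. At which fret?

G3 at fret 11 is G3 + 11 semitones = Gb4.
The open Gb4 string is 11 semitones above the open G3, so the same pitch on the Gb4 string lies at fret 11 − 11 = 0.

0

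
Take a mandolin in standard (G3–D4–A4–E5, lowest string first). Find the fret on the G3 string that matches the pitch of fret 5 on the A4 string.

19

Fret 5 on A4 is MIDI 69 + 5 = 74 (D5). On the G3 string (open MIDI 55), that pitch is 74 − 55 = fret 19.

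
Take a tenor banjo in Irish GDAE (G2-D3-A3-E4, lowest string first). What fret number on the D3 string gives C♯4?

C♯4 is 11 semitones above the open D3 (D–D#–E–F–…–B–C–C#), so it sits at fret 11.

11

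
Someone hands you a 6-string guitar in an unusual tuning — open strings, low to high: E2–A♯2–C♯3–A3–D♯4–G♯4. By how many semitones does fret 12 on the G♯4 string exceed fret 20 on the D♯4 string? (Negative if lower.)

-3 semitones

G♯4 at fret 12 → G♯5 (MIDI 80); D♯4 at fret 20 → B5 (MIDI 83).
80 − 83 = -3, so the two pitches are 3 semitones apart.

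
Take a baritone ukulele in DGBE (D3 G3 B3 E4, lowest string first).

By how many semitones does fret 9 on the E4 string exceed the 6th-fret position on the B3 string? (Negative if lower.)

E4 at fret 9 → C♯5 (MIDI 73); B3 at fret 6 → F4 (MIDI 65).
73 − 65 = 8, so the two pitches are 8 semitones apart.

8 semitones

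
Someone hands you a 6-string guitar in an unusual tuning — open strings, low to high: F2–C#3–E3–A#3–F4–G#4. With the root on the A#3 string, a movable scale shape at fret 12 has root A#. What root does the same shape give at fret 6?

Moving from fret 12 to fret 6 shifts the root by -6 semitones.
A# down 6 semitones is E.

E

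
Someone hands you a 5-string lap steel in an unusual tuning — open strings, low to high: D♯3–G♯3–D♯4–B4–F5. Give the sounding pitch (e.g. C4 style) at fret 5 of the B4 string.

E5

B4 is MIDI 71. Adding 5 gives 76, which is E5.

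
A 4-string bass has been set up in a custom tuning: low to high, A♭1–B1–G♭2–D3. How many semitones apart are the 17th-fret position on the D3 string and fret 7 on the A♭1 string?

28 semitones

D3 at fret 17 → G4 (MIDI 67); A♭1 at fret 7 → E♭2 (MIDI 39).
67 − 39 = 28, so the two pitches are 28 semitones apart, with G4 the higher.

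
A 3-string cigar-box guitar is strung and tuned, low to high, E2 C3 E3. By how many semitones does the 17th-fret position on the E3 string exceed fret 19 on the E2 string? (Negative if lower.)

10 semitones

E3 at fret 17 → A4 (MIDI 69); E2 at fret 19 → B3 (MIDI 59).
69 − 59 = 10, so the two pitches are 10 semitones apart.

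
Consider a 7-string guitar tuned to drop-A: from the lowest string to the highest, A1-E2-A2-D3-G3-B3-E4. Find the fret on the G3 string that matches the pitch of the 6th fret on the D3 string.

1

D3 at fret 6 is D3 + 6 semitones = G♯3.
The open G3 string is 5 semitones above the open D3, so the same pitch on the G3 string lies at fret 6 − 5 = 1.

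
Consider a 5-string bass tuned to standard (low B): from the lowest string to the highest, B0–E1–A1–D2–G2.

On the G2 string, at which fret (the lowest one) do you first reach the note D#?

8

From G2, count semitones up the chromatic scale until reaching D#: G–G#–A–A#–B–C–C#–D–D# — 8 steps.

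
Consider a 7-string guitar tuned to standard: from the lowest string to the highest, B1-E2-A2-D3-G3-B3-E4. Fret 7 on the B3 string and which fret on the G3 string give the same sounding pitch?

B3 at fret 7 is B3 + 7 semitones = F#4.
The open G3 string is 4 semitones below the open B3, so the same pitch on the G3 string lies at fret 7 + 4 = 11.

11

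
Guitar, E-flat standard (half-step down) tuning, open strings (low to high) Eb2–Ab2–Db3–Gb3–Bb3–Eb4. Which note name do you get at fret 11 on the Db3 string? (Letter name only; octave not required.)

Each fret is one semitone, so Db3 + 11 = C.

C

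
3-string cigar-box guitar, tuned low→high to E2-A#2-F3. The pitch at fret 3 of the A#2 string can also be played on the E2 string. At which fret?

9

A#2 at fret 3 is A#2 + 3 semitones = C#3.
The open E2 string is 6 semitones below the open A#2, so the same pitch on the E2 string lies at fret 3 + 6 = 9.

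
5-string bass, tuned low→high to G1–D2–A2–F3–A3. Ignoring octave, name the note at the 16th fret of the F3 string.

A

Each fret is one semitone, so F3 + 16 = A.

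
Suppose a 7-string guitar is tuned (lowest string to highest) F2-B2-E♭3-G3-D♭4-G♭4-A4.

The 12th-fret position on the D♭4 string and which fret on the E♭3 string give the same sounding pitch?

D♭4 at fret 12 is D♭4 + 12 semitones = D♭5.
The open E♭3 string is 10 semitones below the open D♭4, so the same pitch on the E♭3 string lies at fret 12 + 10 = 22.

22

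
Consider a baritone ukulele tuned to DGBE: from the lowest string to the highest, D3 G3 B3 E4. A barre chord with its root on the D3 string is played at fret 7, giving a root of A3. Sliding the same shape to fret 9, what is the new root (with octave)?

B3

Moving from fret 7 to fret 9 shifts the root by 2 semitones.
A3 up 2 semitones is B3.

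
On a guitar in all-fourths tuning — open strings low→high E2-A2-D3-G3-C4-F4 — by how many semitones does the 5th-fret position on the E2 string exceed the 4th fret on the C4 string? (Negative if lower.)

-19 semitones

E2 at fret 5 → A2 (MIDI 45); C4 at fret 4 → E4 (MIDI 64).
45 − 64 = -19, so the two pitches are 19 semitones apart.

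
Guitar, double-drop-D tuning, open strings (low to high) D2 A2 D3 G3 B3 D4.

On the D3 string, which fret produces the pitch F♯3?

F♯3 is 4 semitones above the open D3 (D–D#–E–F–F#), so it sits at fret 4.

4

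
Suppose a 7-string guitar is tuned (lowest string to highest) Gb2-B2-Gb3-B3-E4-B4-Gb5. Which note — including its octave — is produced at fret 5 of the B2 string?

B2 is MIDI 47. Adding 5 gives 52, which is E3.

E3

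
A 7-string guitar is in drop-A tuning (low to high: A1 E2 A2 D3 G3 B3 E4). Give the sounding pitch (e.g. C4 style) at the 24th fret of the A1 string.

Each fret is one semitone, so A1 + 24 = A3.

A3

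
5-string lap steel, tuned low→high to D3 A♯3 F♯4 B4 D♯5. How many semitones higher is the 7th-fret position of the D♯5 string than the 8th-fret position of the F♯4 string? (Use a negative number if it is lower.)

8 semitones

D♯5 at fret 7 → A♯5 (MIDI 82); F♯4 at fret 8 → D5 (MIDI 74).
82 − 74 = 8, so the two pitches are 8 semitones apart.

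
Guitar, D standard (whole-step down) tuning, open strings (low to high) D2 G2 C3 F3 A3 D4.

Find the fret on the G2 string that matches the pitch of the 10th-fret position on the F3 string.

20

F3 at fret 10 is F3 + 10 semitones = D♯4.
The open G2 string is 10 semitones below the open F3, so the same pitch on the G2 string lies at fret 10 + 10 = 20.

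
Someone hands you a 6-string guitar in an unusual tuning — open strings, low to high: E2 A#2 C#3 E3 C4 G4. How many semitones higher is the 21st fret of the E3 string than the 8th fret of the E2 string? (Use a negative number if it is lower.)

E3 at fret 21 → C#5 (MIDI 73); E2 at fret 8 → C3 (MIDI 48).
73 − 48 = 25, so the two pitches are 25 semitones apart.

25 semitones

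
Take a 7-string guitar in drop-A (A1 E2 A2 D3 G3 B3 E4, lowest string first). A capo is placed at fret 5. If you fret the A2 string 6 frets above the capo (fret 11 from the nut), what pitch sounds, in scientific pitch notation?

G#3

The capo raises the open A2 by 5 semitones to D3; fretting 6 more gives A2 + 5 + 6 = A2 + 11 semitones = G#3.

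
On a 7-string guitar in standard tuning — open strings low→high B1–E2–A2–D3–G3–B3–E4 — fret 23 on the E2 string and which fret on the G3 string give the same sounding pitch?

E2 at fret 23 is E2 + 23 semitones = D♯4.
The open G3 string is 15 semitones above the open E2, so the same pitch on the G3 string lies at fret 23 − 15 = 8.

8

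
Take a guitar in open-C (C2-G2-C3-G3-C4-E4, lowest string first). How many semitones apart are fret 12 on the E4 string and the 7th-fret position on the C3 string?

21 semitones

E4 at fret 12 → E5 (MIDI 76); C3 at fret 7 → G3 (MIDI 55).
76 − 55 = 21, so the two pitches are 21 semitones apart, with E5 the higher.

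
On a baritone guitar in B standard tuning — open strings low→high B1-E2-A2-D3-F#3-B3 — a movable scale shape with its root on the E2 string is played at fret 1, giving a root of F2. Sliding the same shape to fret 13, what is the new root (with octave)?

Moving from fret 1 to fret 13 shifts the root by 12 semitones.
F2 up 12 semitones is F3.

F3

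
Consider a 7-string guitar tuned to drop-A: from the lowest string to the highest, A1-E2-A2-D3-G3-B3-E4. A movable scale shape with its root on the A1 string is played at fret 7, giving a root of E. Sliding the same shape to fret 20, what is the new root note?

Moving from fret 7 to fret 20 shifts the root by 13 semitones.
E up 13 semitones is F.

F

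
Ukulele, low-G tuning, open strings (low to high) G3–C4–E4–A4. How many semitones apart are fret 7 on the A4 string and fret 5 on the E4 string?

A4 at fret 7 → E5 (MIDI 76); E4 at fret 5 → A4 (MIDI 69).
76 − 69 = 7, so the two pitches are 7 semitones apart, with E5 the higher.

7 semitones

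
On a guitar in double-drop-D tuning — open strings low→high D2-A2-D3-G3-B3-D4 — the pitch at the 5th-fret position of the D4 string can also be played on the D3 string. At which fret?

17

D4 at fret 5 is D4 + 5 semitones = G4.
The open D3 string is 12 semitones below the open D4, so the same pitch on the D3 string lies at fret 5 + 12 = 17.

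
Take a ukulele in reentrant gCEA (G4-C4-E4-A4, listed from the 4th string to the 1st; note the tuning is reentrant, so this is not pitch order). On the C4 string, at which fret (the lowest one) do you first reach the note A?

9

From C4, count semitones up the chromatic scale until reaching A: C–C#–D–D#–E–F–F#–G–G#–A — 9 steps.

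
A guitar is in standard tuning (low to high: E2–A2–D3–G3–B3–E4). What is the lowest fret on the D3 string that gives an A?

From D3, count semitones up the chromatic scale until reaching A: D–D#–E–F–F#–G–G#–A — 7 steps.

7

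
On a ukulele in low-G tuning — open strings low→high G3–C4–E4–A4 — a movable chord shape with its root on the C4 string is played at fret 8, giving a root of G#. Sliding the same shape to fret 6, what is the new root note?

F#

Moving from fret 8 to fret 6 shifts the root by -2 semitones.
G# down 2 semitones is F#.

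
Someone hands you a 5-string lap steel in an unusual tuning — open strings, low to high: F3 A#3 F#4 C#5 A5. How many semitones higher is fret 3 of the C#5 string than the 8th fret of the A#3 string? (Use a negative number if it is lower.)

10 semitones

C#5 at fret 3 → E5 (MIDI 76); A#3 at fret 8 → F#4 (MIDI 66).
76 − 66 = 10, so the two pitches are 10 semitones apart.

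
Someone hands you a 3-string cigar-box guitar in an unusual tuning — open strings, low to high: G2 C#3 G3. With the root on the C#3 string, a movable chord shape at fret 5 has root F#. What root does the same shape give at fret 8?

A

Moving from fret 5 to fret 8 shifts the root by 3 semitones.
F# up 3 semitones is A.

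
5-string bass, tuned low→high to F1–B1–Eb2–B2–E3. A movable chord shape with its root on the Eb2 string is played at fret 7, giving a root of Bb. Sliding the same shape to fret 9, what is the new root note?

C

Moving from fret 7 to fret 9 shifts the root by 2 semitones.
Bb up 2 semitones is C.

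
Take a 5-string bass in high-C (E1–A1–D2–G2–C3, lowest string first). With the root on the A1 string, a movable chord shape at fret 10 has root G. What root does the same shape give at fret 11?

G#

Moving from fret 10 to fret 11 shifts the root by 1 semitone.
G up 1 semitone is G#.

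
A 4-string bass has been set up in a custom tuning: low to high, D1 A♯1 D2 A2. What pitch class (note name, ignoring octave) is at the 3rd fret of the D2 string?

F

Each fret is one semitone, so D2 + 3 = F.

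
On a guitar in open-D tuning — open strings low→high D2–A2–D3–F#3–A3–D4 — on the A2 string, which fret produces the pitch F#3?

9

F#3 is 9 semitones above the open A2 (A–A#–B–C–C#–D–D#–E–F–F#), so it sits at fret 9.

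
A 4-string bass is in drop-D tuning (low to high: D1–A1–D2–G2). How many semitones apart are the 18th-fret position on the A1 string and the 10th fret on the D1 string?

A1 at fret 18 → D♯3 (MIDI 51); D1 at fret 10 → C2 (MIDI 36).
51 − 36 = 15, so the two pitches are 15 semitones apart, with D♯3 the higher.

15 semitones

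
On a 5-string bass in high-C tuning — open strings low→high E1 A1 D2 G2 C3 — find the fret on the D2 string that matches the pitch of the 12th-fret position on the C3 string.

Fret 12 on C3 is MIDI 48 + 12 = 60 (C4). On the D2 string (open MIDI 38), that pitch is 60 − 38 = fret 22.

22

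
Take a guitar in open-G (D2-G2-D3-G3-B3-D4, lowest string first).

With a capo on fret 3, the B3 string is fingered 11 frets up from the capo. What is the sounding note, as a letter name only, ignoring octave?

C#

The capo raises the open B3 by 3 semitones to D4; fretting 11 more gives B3 + 3 + 11 = B3 + 14 semitones, landing on C#.
(Also written Db.)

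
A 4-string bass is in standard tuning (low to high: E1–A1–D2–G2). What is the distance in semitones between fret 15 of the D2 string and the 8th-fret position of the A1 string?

12 semitones

D2 at fret 15 → F3 (MIDI 53); A1 at fret 8 → F2 (MIDI 41).
53 − 41 = 12, so the two pitches are 12 semitones apart, with F3 the higher.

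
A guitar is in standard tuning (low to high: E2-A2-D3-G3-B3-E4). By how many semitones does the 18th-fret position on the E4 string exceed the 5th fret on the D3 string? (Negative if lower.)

27 semitones

E4 at fret 18 → A#5 (MIDI 82); D3 at fret 5 → G3 (MIDI 55).
82 − 55 = 27, so the two pitches are 27 semitones apart.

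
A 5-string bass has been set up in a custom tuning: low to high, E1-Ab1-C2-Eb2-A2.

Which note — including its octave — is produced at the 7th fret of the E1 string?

Each fret is one semitone, so E1 + 7 = B1.

B1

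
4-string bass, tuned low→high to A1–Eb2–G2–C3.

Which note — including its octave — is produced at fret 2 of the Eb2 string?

Eb2 is MIDI 39. Adding 2 gives 41, which is F2.

F2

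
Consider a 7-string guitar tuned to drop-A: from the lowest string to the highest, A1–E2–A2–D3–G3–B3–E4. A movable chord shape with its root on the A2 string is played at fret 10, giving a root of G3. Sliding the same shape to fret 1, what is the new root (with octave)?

A#2

Moving from fret 10 to fret 1 shifts the root by -9 semitones.
G3 down 9 semitones is A#2.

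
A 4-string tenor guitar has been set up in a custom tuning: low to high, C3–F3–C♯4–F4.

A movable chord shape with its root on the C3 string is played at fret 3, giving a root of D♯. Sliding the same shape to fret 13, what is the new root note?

Moving from fret 3 to fret 13 shifts the root by 10 semitones.
D♯ up 10 semitones is C♯.

C♯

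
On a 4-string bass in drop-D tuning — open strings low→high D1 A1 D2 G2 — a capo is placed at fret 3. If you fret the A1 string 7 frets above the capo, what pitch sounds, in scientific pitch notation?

G2

The capo raises the open A1 by 3 semitones to C2; fretting 7 more gives A1 + 3 + 7 = A1 + 10 semitones = G2.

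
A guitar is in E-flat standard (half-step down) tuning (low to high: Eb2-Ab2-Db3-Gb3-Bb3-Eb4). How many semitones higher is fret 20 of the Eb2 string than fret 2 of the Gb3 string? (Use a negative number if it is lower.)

Eb2 at fret 20 → B3 (MIDI 59); Gb3 at fret 2 → Ab3 (MIDI 56).
59 − 56 = 3, so the two pitches are 3 semitones apart.

3 semitones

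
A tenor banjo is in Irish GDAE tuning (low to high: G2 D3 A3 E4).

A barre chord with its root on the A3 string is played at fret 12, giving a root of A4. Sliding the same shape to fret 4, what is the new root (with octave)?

Moving from fret 12 to fret 4 shifts the root by -8 semitones.
A4 down 8 semitones is C#4.

C#4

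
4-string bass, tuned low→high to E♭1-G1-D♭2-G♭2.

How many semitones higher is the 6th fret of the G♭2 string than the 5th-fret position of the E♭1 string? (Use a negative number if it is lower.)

G♭2 at fret 6 → C3 (MIDI 48); E♭1 at fret 5 → A♭1 (MIDI 32).
48 − 32 = 16, so the two pitches are 16 semitones apart.

16 semitones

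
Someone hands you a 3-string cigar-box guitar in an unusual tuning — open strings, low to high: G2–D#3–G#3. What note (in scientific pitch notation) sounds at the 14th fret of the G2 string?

A3

G2 is MIDI 43. Adding 14 gives 57, which is A3.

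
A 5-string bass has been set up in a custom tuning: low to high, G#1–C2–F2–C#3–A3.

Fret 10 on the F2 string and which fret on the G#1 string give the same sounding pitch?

19

F2 at fret 10 is F2 + 10 semitones = D#3.
The open G#1 string is 9 semitones below the open F2, so the same pitch on the G#1 string lies at fret 10 + 9 = 19.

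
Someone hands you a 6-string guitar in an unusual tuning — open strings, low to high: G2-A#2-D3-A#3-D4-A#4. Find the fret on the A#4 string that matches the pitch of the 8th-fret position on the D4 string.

0

Fret 8 on D4 is MIDI 62 + 8 = 70 (A#4). On the A#4 string (open MIDI 70), that pitch is 70 − 70 = fret 0.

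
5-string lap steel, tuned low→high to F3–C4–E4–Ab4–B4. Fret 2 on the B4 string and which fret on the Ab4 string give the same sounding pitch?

Fret 2 on B4 is MIDI 71 + 2 = 73 (Db5). On the Ab4 string (open MIDI 68), that pitch is 73 − 68 = fret 5.

5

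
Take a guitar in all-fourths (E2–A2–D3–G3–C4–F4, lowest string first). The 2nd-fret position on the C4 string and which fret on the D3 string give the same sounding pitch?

12

C4 at fret 2 is C4 + 2 semitones = D4.
The open D3 string is 10 semitones below the open C4, so the same pitch on the D3 string lies at fret 2 + 10 = 12.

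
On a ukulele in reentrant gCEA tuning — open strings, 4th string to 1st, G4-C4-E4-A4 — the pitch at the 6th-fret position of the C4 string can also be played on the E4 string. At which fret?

2

Fret 6 on C4 is MIDI 60 + 6 = 66 (F♯4). On the E4 string (open MIDI 64), that pitch is 66 − 64 = fret 2.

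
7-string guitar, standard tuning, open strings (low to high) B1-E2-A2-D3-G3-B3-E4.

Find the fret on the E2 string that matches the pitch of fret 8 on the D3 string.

18

D3 at fret 8 is D3 + 8 semitones = A♯3.
The open E2 string is 10 semitones below the open D3, so the same pitch on the E2 string lies at fret 8 + 10 = 18.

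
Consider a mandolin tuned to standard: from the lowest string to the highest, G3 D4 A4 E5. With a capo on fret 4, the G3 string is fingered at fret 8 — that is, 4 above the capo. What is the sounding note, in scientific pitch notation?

The capo raises the open G3 by 4 semitones to B3; fretting 4 more gives G3 + 4 + 4 = G3 + 8 semitones = D♯4.
(Also written E♭.)

D♯4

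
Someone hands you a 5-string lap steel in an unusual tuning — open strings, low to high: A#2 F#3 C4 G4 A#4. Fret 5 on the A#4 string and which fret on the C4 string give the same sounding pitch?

15

Fret 5 on A#4 is MIDI 70 + 5 = 75 (D#5). On the C4 string (open MIDI 60), that pitch is 75 − 60 = fret 15.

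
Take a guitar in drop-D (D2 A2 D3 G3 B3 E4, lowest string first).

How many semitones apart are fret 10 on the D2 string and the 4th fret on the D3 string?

D2 at fret 10 → C3 (MIDI 48); D3 at fret 4 → F#3 (MIDI 54).
48 − 54 = -6, so the two pitches are 6 semitones apart, with F#3 the higher.

6 semitones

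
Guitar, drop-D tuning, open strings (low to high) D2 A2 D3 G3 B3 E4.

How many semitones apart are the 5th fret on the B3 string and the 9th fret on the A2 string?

10 semitones

B3 at fret 5 → E4 (MIDI 64); A2 at fret 9 → F#3 (MIDI 54).
64 − 54 = 10, so the two pitches are 10 semitones apart, with E4 the higher.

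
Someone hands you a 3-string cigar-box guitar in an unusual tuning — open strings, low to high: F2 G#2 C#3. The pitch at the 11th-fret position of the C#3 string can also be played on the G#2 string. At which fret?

C#3 at fret 11 is C#3 + 11 semitones = C4.
The open G#2 string is 5 semitones below the open C#3, so the same pitch on the G#2 string lies at fret 11 + 5 = 16.

16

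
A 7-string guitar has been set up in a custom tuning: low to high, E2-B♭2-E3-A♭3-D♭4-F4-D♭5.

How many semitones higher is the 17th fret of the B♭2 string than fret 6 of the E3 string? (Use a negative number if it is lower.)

5 semitones

B♭2 at fret 17 → E♭4 (MIDI 63); E3 at fret 6 → B♭3 (MIDI 58).
63 − 58 = 5, so the two pitches are 5 semitones apart.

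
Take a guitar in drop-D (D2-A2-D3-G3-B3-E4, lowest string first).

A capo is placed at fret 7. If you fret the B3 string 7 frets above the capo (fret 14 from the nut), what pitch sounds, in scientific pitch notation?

The capo raises the open B3 by 7 semitones to F#4; fretting 7 more gives B3 + 7 + 7 = B3 + 14 semitones = C#5.

C#5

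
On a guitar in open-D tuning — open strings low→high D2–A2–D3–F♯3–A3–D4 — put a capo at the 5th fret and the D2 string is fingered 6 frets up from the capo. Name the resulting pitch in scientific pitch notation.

The capo raises the open D2 by 5 semitones to G2; fretting 6 more gives D2 + 5 + 6 = D2 + 11 semitones = C♯3.

C♯3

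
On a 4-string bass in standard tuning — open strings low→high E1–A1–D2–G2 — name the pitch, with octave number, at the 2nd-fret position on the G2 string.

A2

G2 is MIDI 43. Adding 2 gives 45, which is A2.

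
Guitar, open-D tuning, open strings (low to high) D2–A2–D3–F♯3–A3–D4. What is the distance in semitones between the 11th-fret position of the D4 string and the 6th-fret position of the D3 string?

D4 at fret 11 → C♯5 (MIDI 73); D3 at fret 6 → G♯3 (MIDI 56).
73 − 56 = 17, so the two pitches are 17 semitones apart, with C♯5 the higher.

17 semitones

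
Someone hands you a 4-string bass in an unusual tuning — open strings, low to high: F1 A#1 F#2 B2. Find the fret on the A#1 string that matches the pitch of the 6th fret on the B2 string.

19

B2 at fret 6 is B2 + 6 semitones = F3.
The open A#1 string is 13 semitones below the open B2, so the same pitch on the A#1 string lies at fret 6 + 13 = 19.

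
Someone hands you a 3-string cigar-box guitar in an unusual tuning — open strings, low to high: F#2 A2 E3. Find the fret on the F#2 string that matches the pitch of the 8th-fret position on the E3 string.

Fret 8 on E3 is MIDI 52 + 8 = 60 (C4). On the F#2 string (open MIDI 42), that pitch is 60 − 42 = fret 18.

18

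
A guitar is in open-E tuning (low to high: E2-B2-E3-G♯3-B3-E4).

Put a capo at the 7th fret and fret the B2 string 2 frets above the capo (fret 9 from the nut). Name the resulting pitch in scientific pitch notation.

The capo raises the open B2 by 7 semitones to F♯3; fretting 2 more gives B2 + 7 + 2 = B2 + 9 semitones = G♯3.
(Also written A♭.)

G♯3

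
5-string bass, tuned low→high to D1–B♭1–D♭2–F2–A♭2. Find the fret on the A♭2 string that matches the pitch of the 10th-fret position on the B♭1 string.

0

Fret 10 on B♭1 is MIDI 34 + 10 = 44 (A♭2). On the A♭2 string (open MIDI 44), that pitch is 44 − 44 = fret 0.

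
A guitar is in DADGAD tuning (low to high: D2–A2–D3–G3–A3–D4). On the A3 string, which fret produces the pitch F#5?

21

F#5 is 21 semitones above the open A3 (A–A#–B–C–…–E–F–F#), so it sits at fret 21.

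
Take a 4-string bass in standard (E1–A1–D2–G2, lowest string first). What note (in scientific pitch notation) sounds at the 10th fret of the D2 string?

D2 is MIDI 38. Adding 10 gives 48, which is C3.

C3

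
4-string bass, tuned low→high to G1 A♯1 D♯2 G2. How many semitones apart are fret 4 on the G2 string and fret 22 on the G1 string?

6 semitones

G2 at fret 4 → B2 (MIDI 47); G1 at fret 22 → F3 (MIDI 53).
47 − 53 = -6, so the two pitches are 6 semitones apart, with F3 the higher.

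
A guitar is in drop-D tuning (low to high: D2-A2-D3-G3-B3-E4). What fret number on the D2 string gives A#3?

A#3 is 20 semitones above the open D2 (D–D#–E–F–…–G#–A–A#), so it sits at fret 20.

20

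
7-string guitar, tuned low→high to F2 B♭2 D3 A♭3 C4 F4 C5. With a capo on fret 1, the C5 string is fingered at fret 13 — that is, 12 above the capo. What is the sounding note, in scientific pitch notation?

The capo raises the open C5 by 1 semitone to D♭5; fretting 12 more gives C5 + 1 + 12 = C5 + 13 semitones = D♭6.
(Also written C♯.)

D♭6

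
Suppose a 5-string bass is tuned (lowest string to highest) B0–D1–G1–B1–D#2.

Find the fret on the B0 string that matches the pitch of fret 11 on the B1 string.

Fret 11 on B1 is MIDI 35 + 11 = 46 (A#2). On the B0 string (open MIDI 23), that pitch is 46 − 23 = fret 23.

23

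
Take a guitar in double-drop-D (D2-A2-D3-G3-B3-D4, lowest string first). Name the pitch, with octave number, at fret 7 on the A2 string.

Each fret is one semitone, so A2 + 7 = E3.

E3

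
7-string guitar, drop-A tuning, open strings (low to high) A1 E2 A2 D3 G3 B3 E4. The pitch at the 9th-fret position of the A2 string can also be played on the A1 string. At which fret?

A2 at fret 9 is A2 + 9 semitones = F#3.
The open A1 string is 12 semitones below the open A2, so the same pitch on the A1 string lies at fret 9 + 12 = 21.

21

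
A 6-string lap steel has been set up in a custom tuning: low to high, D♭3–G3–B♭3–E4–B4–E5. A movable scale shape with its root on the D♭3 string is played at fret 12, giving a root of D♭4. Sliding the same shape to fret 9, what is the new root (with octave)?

B♭3

Moving from fret 12 to fret 9 shifts the root by -3 semitones.
D♭4 down 3 semitones is B♭3.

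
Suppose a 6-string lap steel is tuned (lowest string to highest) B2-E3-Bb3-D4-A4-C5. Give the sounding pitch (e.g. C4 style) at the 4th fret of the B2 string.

Eb3

The open B2 string plus 4 semitones: B–C–Db–D–Eb.
The walk passes from B into C once, so the octave number goes from 2 to 3.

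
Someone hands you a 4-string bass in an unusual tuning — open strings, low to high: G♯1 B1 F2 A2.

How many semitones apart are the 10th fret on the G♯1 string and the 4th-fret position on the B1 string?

3 semitones

G♯1 at fret 10 → F♯2 (MIDI 42); B1 at fret 4 → D♯2 (MIDI 39).
42 − 39 = 3, so the two pitches are 3 semitones apart, with F♯2 the higher.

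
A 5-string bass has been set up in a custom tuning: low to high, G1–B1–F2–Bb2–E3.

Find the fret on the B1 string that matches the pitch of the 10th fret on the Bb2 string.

21

Bb2 at fret 10 is Bb2 + 10 semitones = Ab3.
The open B1 string is 11 semitones below the open Bb2, so the same pitch on the B1 string lies at fret 10 + 11 = 21.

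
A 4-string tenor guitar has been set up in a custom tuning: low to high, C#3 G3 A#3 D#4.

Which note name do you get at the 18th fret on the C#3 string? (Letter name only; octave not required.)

G

The open C#3 string plus 18 semitones: C#–D–D#–E–…–F–F#–G.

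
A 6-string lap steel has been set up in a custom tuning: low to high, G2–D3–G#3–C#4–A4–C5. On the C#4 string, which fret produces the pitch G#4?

G#4 is 7 semitones above the open C#4 (C#–D–D#–E–F–F#–G–G#), so it sits at fret 7.

7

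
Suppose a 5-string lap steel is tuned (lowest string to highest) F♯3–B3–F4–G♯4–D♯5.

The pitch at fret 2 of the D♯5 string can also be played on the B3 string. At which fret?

Fret 2 on D♯5 is MIDI 75 + 2 = 77 (F5). On the B3 string (open MIDI 59), that pitch is 77 − 59 = fret 18.

18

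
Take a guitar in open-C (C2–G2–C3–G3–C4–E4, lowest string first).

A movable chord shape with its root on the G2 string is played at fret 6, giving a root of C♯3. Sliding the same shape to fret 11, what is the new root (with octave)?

F♯3

Moving from fret 6 to fret 11 shifts the root by 5 semitones.
C♯3 up 5 semitones is F♯3.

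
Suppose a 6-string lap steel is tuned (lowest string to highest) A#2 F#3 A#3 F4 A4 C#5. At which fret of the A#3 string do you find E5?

E5 is 18 semitones above the open A#3 (A#–B–C–C#–…–D–D#–E), so it sits at fret 18.

18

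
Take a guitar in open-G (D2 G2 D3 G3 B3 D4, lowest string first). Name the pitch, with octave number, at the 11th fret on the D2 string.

C♯3

The open D2 string plus 11 semitones: D–D#–E–F–…–B–C–C#.
The walk passes from B into C once, so the octave number goes from 2 to 3.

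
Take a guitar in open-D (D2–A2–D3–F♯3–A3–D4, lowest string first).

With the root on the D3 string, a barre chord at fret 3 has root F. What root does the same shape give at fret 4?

F♯

Moving from fret 3 to fret 4 shifts the root by 1 semitone.
F up 1 semitone is F♯.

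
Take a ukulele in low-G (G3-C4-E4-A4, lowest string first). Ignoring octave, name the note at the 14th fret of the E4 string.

F#

The open E4 string plus 14 semitones: E–F–F#–G–…–E–F–F#.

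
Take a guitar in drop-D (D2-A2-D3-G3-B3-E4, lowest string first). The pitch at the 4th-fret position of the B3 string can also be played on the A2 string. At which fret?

18

B3 at fret 4 is B3 + 4 semitones = D#4.
The open A2 string is 14 semitones below the open B3, so the same pitch on the A2 string lies at fret 4 + 14 = 18.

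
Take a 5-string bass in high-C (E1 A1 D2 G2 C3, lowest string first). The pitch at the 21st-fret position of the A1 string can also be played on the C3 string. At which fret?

A1 at fret 21 is A1 + 21 semitones = F#3.
The open C3 string is 15 semitones above the open A1, so the same pitch on the C3 string lies at fret 21 − 15 = 6.

6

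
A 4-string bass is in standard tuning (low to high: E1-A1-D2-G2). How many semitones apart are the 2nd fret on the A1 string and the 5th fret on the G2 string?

A1 at fret 2 → B1 (MIDI 35); G2 at fret 5 → C3 (MIDI 48).
35 − 48 = -13, so the two pitches are 13 semitones apart, with C3 the higher.

13 semitones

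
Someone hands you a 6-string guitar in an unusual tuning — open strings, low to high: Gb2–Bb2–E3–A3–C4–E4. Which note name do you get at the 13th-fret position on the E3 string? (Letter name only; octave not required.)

E3 is MIDI 52. Adding 13 gives 65; 65 mod 12 = 5, i.e. F.

F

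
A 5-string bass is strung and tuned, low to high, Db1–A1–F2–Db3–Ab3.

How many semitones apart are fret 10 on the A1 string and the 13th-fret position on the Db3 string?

19 semitones

A1 at fret 10 → G2 (MIDI 43); Db3 at fret 13 → D4 (MIDI 62).
43 − 62 = -19, so the two pitches are 19 semitones apart, with D4 the higher.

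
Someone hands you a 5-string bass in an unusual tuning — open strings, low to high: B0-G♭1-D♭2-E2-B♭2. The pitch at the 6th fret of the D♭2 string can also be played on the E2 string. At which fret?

Fret 6 on D♭2 is MIDI 37 + 6 = 43 (G2). On the E2 string (open MIDI 40), that pitch is 43 − 40 = fret 3.

3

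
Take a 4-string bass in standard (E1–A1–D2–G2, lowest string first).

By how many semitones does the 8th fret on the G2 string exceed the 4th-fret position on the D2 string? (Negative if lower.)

G2 at fret 8 → D#3 (MIDI 51); D2 at fret 4 → F#2 (MIDI 42).
51 − 42 = 9, so the two pitches are 9 semitones apart.

9 semitones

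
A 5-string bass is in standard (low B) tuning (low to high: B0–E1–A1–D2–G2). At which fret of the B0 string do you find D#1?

D#1 is 4 semitones above the open B0 (B–C–C#–D–D#), so it sits at fret 4.

4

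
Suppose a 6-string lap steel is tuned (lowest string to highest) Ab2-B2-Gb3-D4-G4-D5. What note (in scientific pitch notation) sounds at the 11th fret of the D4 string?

D4 is MIDI 62. Adding 11 gives 73, which is Db5.
(Equivalently spelled C#5.)

Db5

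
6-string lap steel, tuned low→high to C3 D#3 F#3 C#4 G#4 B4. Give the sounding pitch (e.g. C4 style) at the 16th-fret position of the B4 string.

B4 is MIDI 71. Adding 16 gives 87, which is D#6.
(Equivalently spelled Eb6.)

D#6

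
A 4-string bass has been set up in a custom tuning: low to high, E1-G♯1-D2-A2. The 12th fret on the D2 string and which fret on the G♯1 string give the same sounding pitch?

D2 at fret 12 is D2 + 12 semitones = D3.
The open G♯1 string is 6 semitones below the open D2, so the same pitch on the G♯1 string lies at fret 12 + 6 = 18.

18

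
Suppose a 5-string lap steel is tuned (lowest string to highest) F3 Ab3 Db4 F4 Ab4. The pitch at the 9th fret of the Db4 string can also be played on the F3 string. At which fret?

17

Db4 at fret 9 is Db4 + 9 semitones = Bb4.
The open F3 string is 8 semitones below the open Db4, so the same pitch on the F3 string lies at fret 9 + 8 = 17.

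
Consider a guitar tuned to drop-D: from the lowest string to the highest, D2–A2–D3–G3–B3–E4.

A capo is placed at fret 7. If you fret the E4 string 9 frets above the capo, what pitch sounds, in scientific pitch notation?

The capo raises the open E4 by 7 semitones to B4; fretting 9 more gives E4 + 7 + 9 = E4 + 16 semitones = G♯5.

G♯5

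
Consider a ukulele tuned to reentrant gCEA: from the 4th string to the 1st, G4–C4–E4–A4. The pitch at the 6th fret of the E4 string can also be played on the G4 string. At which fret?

3

Fret 6 on E4 is MIDI 64 + 6 = 70 (A#4). On the G4 string (open MIDI 67), that pitch is 70 − 67 = fret 3.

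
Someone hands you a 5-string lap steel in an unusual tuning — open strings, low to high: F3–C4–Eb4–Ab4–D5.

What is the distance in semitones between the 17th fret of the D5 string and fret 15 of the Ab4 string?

8 semitones

D5 at fret 17 → G6 (MIDI 91); Ab4 at fret 15 → B5 (MIDI 83).
91 − 83 = 8, so the two pitches are 8 semitones apart, with G6 the higher.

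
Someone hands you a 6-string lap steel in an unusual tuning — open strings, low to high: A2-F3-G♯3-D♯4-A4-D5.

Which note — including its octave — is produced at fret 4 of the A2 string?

C♯3

A2 is MIDI 45. Adding 4 gives 49, which is C♯3.
(Equivalently spelled D♭3.)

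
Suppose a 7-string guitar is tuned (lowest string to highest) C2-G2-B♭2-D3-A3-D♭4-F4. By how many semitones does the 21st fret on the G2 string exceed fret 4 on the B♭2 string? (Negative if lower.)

G2 at fret 21 → E4 (MIDI 64); B♭2 at fret 4 → D3 (MIDI 50).
64 − 50 = 14, so the two pitches are 14 semitones apart.

14 semitones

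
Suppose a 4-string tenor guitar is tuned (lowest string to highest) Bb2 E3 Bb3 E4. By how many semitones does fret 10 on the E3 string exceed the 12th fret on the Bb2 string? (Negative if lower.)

4 semitones

E3 at fret 10 → D4 (MIDI 62); Bb2 at fret 12 → Bb3 (MIDI 58).
62 − 58 = 4, so the two pitches are 4 semitones apart.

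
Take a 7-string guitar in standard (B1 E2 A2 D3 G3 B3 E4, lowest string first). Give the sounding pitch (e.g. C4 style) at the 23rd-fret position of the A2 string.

Each fret is one semitone, so A2 + 23 = G#4.
(Equivalently spelled Ab4.)

G#4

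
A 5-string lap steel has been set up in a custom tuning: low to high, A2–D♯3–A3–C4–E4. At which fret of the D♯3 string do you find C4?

9

C4 is 9 semitones above the open D♯3 (D#–E–F–F#–G–G#–A–A#–B–C), so it sits at fret 9.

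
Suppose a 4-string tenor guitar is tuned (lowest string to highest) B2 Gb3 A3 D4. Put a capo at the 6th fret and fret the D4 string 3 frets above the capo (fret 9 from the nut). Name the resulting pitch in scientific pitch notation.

The capo raises the open D4 by 6 semitones to Ab4; fretting 3 more gives D4 + 6 + 3 = D4 + 9 semitones = B4.

B4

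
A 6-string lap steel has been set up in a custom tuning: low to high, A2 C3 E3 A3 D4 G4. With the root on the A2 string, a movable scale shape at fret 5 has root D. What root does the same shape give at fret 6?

Moving from fret 5 to fret 6 shifts the root by 1 semitone.
D up 1 semitone is D#.

D#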